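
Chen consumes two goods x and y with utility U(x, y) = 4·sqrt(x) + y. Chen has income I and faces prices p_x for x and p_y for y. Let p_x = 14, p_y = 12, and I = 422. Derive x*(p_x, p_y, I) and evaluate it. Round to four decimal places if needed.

Utility is quasi-linear in y; the FOC for x is 2/√x = p_x/p_y.
Solve: √x = 2·p_y/p_x, so x*(p_x,p_y) = (2·p_y/p_x)², and y* = (I − p_x·x*)/p_y.
Plugging in: x* = (2·12/14)² = 2.9388.

x* = 2.9388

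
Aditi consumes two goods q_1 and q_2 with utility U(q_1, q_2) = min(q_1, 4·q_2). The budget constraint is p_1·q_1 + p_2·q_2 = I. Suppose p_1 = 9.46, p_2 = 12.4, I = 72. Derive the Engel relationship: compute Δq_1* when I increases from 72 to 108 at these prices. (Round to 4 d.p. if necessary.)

Leontief preferences: the optimum is at the kink where q_1/4 = q_2/1, i.e. q_2 = (1/4)·q_1.
Budget: p_1·q_1 + p_2·(1/4)·q_1 = I, so (4·p_1 + p_2)·q_1 = 4·I.
Demand: q_1*(p_1,p_2,I) = 4·I/(4·p_1 + p_2), q_2* = I/(4·p_1 + p_2).
Here 4·9.46 + 12.4 = 50.24, giving q_1* = 5.7325.
At I' = 108: q_1* = 8.5987. Change: 8.5987 − 5.7325 = 2.8662.

Δq_1* = 2.8662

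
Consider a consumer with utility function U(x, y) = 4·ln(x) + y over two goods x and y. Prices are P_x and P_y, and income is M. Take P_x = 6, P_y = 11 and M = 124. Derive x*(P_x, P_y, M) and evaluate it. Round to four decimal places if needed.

MU_x = 4/x, MU_y = 1. Tangency: 4/x = P_x/P_y.
So x*(P_x,P_y) = 4·P_y/P_x, independent of income; and y* = (M − 4·P_y)/P_y.
At the given prices: x* = 4·11/6 = 7.3333.

x* = 7.3333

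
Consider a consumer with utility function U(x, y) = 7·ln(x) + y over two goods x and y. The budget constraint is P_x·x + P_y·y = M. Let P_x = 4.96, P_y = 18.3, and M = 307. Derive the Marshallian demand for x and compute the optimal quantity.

Set MRS = P_x/P_y: (7/x)/1 = P_x/P_y.
So x*(P_x,P_y) = 7·P_y/P_x, independent of income; and y* = (M − 7·P_y)/P_y.
At the given prices: x* = 7·18.3/4.96 = 25.8266.

x* = 25.8266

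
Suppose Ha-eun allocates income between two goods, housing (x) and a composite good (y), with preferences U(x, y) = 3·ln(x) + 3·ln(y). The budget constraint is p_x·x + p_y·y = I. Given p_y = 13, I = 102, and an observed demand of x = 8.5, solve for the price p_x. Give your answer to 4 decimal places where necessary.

p_x = 6

The MRS is y/x. Set MRS = p_x/p_y.
Rearranging, p_y·y = p_x·x. Substituting into the budget gives p_x·x·(1 + 1) = I.
Demand: x*(p_x,p_y,I) = 0.5·I/p_x and y* = 0.5·I/p_y.
Set x* = 8.5 in the demand function and solve for p_x: p_x = 6.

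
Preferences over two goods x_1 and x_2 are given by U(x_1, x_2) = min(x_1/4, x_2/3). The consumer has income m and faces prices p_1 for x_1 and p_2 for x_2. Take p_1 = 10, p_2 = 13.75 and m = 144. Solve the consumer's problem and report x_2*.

With perfect complements, no substitution: consume in ratio x_1:x_2 = 4:3.
Budget: p_1·x_1 + p_2·(3/4)·x_1 = m, so (4·p_1 + 3·p_2)·x_1 = 4·m.
Demand: x_1*(p_1,p_2,m) = 4·m/(4·p_1 + 3·p_2), x_2* = 3·m/(4·p_1 + 3·p_2).
Here 4·10 + 3·13.75 = 81.25, giving x_2* = 5.3169.

x_2* = 5.3169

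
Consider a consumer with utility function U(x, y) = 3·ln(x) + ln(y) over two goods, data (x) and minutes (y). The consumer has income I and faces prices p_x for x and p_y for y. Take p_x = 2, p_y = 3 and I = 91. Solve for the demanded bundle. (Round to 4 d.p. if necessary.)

x* = 34.125, y* = 7.5833

The MRS is 3·y/x. Set MRS = p_x/p_y.
So 3·p_y·y = p_x·x; combined with the budget, a share 0.75 of income goes to x.
Demand: x*(p_x,p_y,I) = 0.75·I/p_x and y* = 0.25·I/p_y.
At p_x=2, p_y=3, I=91: x* = 0.75·91/2 = 34.125, y* = 7.5833.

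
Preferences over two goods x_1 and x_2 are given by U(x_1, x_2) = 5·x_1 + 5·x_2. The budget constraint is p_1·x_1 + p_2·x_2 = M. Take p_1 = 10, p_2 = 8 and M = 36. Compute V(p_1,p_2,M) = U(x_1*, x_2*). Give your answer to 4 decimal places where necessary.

Linear utility — the consumer picks whichever good has higher MU/price: 5/10 = 0.5 vs 5/8 = 0.625.
x_2 gives more utility per dollar, so spend all income on x_2: x_2* = M/p_2, x_1* = 0.
Numerically: x_1* = 0, x_2* = 4.5.
Utility at the optimum: U(0, 4.5) = 22.5.

V = 22.5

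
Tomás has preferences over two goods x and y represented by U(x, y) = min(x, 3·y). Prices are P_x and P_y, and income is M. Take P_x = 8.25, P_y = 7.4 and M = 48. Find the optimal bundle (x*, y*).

Leontief preferences: the optimum is at the kink where x/3 = y/1, i.e. y = (1/3)·x.
Budget: P_x·x + P_y·(1/3)·x = M, so (3·P_x + P_y)·x = 3·M.
Demand: x*(P_x,P_y,M) = 3·M/(3·P_x + P_y), y* = M/(3·P_x + P_y).
Here 3·8.25 + 7.4 = 32.15, giving x* = 4.479 and y* = 1.493.

x* = 4.479, y* = 1.493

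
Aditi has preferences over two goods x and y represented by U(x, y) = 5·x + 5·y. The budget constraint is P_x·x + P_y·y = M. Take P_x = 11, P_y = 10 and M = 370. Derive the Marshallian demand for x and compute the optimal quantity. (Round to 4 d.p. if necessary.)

x* = 0

Perfect substitutes: compare marginal utility per dollar. 5/P_x vs 5/P_y → 0.4545 vs 0.5.
y gives more utility per dollar, so spend all income on y: y* = M/P_y, x* = 0.
Numerically: x* = 0, y* = 37.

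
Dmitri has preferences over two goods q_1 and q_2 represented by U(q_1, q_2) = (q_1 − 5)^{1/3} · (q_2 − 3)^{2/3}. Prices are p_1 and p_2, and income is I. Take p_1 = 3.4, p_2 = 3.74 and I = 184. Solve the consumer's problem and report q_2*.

q_2* = 30.7683

Let q_1' = q_1−5, q_2' = q_2−3. MRS = (1/2)·q_2'/q_1' = p_1/p_2.
Substituting into the budget: q_1* = 5 + 1/3·(I − 5·p_1 − 3·p_2)/p_1, and q_2* = 3 + 2/3·(…)/p_2.
Discretionary income = 184 − 5·3.4 − 3·3.74 = 155.78; q_2* = 3 + 2/3·155.78/3.74 = 30.7683.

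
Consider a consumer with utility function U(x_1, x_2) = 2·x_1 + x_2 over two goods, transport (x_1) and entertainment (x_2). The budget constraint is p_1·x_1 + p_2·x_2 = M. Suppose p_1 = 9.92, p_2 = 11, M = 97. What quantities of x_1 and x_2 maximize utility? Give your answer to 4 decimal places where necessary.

Perfect substitutes: compare marginal utility per dollar. 2/p_1 vs 1/p_2 → 0.2016 vs 0.0909.
x_1 gives more utility per dollar, so spend all income on x_1: x_1* = M/p_1, x_2* = 0.
Numerically: x_1* = 9.7782, x_2* = 0.

x_1* = 9.7782, x_2* = 0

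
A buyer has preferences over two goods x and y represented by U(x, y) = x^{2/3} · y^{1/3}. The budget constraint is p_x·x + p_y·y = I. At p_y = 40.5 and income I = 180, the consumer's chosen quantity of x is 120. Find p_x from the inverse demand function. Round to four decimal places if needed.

MU_x/MU_y = (2/3·y)/(1/3·x); tangency sets this equal to p_x/p_y.
So 2/3·p_y·y = 1/3·p_x·x; combined with the budget, a share 2/3 of income goes to x.
Demand: x*(p_x,p_y,I) = 2/3·I/p_x and y* = 1/3·I/p_y.
Set x* = 120 in the demand function and solve for p_x: p_x = 1.

p_x = 1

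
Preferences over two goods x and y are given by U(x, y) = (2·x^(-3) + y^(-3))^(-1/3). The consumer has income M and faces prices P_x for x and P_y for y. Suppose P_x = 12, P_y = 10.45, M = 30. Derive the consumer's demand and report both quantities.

MRS = MU_x/MU_y = 2·(y/x)^(4). Set equal to P_x/P_y.
Solve for the ratio: y/x = [(1/2)·P_x/P_y]^(0.25).
With the ratio pinned down, the budget gives x* = M/(P_x + P_y·(y/x)) and y* = (y/x)·x*.
Numerically y/x = 0.87048, so x* = 30/(12 + 10.45·0.87048) = 1.422 and y* = 0.87048·1.422 = 1.2379.

x* = 1.422, y* = 1.2379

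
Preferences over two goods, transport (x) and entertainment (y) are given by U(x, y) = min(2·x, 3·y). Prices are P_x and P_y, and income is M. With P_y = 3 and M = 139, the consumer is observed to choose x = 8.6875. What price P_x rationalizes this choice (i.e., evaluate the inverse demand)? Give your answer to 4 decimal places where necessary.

Leontief preferences: the optimum is at the kink where x/3 = y/2, i.e. y = (2/3)·x.
Budget: P_x·x + P_y·(2/3)·x = M, so (3·P_x + 2·P_y)·x = 3·M.
Demand: x*(P_x,P_y,M) = 3·M/(3·P_x + 2·P_y), y* = 2·M/(3·P_x + 2·P_y).
Set x* = 8.6875 in the demand function and solve for P_x: P_x = 14.

P_x = 14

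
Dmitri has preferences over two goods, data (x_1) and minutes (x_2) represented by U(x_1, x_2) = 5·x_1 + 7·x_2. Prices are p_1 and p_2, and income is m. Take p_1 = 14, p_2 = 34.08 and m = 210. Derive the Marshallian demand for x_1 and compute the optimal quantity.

x_1* = 15

Linear utility — the consumer picks whichever good has higher MU/price: 5/14 = 0.3571 vs 7/34.08 = 0.2054.
x_1 gives more utility per dollar, so spend all income on x_1: x_1* = m/p_1, x_2* = 0.
Numerically: x_1* = 15, x_2* = 0.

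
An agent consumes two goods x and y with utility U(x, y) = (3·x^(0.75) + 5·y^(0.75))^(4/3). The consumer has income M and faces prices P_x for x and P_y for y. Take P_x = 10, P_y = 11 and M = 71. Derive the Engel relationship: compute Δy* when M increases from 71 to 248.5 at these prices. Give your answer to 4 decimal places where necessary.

Δy* = 13.7624

With the ratio pinned down, the budget gives x* = M/(P_x + P_y·(y/x)) and y* = (y/x)·x*.
Numerically y/x = 5.270166, so x* = 71/(10 + 11·5.270166) = 1.0446 and y* = 5.270166·1.0446 = 5.505.
At M' = 248.5: y* = 19.2673. Change: 19.2673 − 5.505 = 13.7624.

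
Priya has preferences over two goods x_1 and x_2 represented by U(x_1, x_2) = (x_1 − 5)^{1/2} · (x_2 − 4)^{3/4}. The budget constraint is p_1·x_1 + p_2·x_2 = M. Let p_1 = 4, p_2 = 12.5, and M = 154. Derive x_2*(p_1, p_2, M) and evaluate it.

MRS = (2/3)·(x_2−4)/(x_1−5). Tangency with p_1/p_2 gives x_2−4 = (3/2)·(p_1/p_2)·(x_1−5).
After buying the subsistence bundle (5, 4), a share 0.4 of the remaining income goes to x_1: x_1* = 5 + 0.4·(M − 5p_1 − 4p_2)/p_1.
Discretionary income = 154 − 5·4 − 4·12.5 = 84; x_2* = 4 + 0.6·84/12.5 = 8.032.

x_2* = 8.032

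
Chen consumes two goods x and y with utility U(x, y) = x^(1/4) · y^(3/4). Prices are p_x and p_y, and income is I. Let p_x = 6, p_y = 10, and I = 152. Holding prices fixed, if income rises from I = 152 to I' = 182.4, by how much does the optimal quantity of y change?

Δy* = 2.28

MU_x/MU_y = (0.25·y)/(0.75·x); tangency sets this equal to p_x/p_y.
So 0.25·p_y·y = 0.75·p_x·x; combined with the budget, a share 0.25 of income goes to x.
Demand: x*(p_x,p_y,I) = 0.25·I/p_x and y* = 0.75·I/p_y.
At p_x=6, p_y=10, I=152: y* = 0.75·152/10 = 11.4.
At I' = 182.4: y* = 13.68. Change: 13.68 − 11.4 = 2.28.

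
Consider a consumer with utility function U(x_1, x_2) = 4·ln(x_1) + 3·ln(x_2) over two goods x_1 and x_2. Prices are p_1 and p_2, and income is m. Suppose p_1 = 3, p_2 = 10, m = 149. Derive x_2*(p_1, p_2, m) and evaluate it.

x_2* = 6.3857

Demand: x_1*(p_1,p_2,m) = 4/7·m/p_1 and x_2* = 3/7·m/p_2.
At p_1=3, p_2=10, m=149: x_2* = 3/7·149/10 = 6.3857.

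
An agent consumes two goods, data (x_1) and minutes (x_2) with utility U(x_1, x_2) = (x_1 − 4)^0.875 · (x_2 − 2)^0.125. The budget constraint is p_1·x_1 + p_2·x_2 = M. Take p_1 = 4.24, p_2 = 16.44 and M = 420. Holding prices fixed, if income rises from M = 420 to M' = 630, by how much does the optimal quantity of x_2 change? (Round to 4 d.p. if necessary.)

Δx_2* = 1.5967

This is Cobb-Douglas in (x_1−4, x_2−2): tangency gives 0.875·p_2·(x_2−2) = 0.125·p_1·(x_1−4).
Substituting into the budget: x_1* = 4 + 0.875·(M − 4·p_1 − 2·p_2)/p_1, and x_2* = 2 + 0.125·(…)/p_2.
Discretionary income = 420 − 4·4.24 − 2·16.44 = 370.16; x_2* = 2 + 0.125·370.16/16.44 = 4.8145.
At M' = 630: x_2* = 6.4112. Change: 6.4112 − 4.8145 = 1.5967.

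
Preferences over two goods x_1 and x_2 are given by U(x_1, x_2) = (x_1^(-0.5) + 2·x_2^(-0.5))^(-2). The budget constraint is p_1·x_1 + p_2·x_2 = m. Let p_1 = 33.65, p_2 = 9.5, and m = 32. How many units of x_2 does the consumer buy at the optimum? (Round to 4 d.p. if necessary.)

With the ratio pinned down, the budget gives x_1* = m/(p_1 + p_2·(x_2/x_1)) and x_2* = (x_2/x_1)·x_1*.
Numerically x_2/x_1 = 3.688595, so x_1* = 32/(33.65 + 9.5·3.688595) = 0.4658 and x_2* = 3.688595·0.4658 = 1.7183.

x_2* = 1.7183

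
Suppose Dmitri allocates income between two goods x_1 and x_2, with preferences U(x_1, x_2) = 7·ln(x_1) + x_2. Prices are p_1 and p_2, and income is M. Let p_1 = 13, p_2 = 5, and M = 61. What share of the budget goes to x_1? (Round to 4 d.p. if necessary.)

share on x_1 = 0.5738

Set MRS = p_1/p_2: (7/x_1)/1 = p_1/p_2.
So x_1*(p_1,p_2) = 7·p_2/p_1, independent of income; and x_2* = (M − 7·p_2)/p_2.
At the given prices: x_1* = 7·5/13 = 2.6923, and x_2* = 5.2.
Expenditure on x_1: 13·2.6923 = 35; share = 0.5738.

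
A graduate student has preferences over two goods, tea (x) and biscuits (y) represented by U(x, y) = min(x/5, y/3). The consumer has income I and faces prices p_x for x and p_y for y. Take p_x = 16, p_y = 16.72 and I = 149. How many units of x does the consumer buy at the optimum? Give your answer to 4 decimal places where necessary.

Demand: x*(p_x,p_y,I) = 5·I/(5·p_x + 3·p_y), y* = 3·I/(5·p_x + 3·p_y).
Here 5·16 + 3·16.72 = 130.16, giving x* = 5.7237.

x* = 5.7237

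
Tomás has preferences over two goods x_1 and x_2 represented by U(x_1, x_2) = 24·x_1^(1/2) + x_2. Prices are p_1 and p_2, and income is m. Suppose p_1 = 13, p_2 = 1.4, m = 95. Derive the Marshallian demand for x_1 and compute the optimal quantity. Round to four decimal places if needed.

Set MRS = p_1/p_2: 12·x_1^(−1/2) = p_1/p_2.
Solve: √x_1 = 12·p_2/p_1, so x_1*(p_1,p_2) = (12·p_2/p_1)², and x_2* = (m − p_1·x_1*)/p_2.
Plugging in: x_1* = (12·1.4/13)² = 1.6701.

x_1* = 1.6701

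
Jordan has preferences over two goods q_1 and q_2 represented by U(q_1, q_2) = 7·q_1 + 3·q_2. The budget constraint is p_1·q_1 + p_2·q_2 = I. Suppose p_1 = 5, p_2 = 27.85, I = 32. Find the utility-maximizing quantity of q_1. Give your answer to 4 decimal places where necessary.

Linear utility — the consumer picks whichever good has higher MU/price: 7/5 = 1.4 vs 3/27.85 = 0.1077.
q_1 gives more utility per dollar, so spend all income on q_1: q_1* = I/p_1, q_2* = 0.
Numerically: q_1* = 6.4, q_2* = 0.

q_1* = 6.4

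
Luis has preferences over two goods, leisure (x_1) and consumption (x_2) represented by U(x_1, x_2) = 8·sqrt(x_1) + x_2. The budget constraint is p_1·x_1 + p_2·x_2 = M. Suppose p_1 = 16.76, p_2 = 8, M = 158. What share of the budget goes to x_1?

MU_x_1 = 4/√x_1, MU_x_2 = 1. Tangency: 4/√x_1 = p_1/p_2.
Thus x_1* = (4·p_2/p_1)² — independent of M — with the rest of income spent on x_2.
Plugging in: x_1* = (4·8/16.76)² = 3.6455, x_2* = 12.1128.
Expenditure on x_1: 16.76·3.6455 = 61.0979; share = 0.3867.

share on x_1 = 0.3867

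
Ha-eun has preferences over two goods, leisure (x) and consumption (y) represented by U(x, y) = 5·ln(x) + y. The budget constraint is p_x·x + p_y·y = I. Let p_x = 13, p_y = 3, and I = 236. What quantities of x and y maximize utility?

x* = 1.1538, y* = 73.6667

MU_x = 5/x, MU_y = 1. Tangency: 5/x = p_x/p_y.
So x*(p_x,p_y) = 5·p_y/p_x, independent of income; and y* = (I − 5·p_y)/p_y.
At the given prices: x* = 5·3/13 = 1.1538, and y* = 73.6667.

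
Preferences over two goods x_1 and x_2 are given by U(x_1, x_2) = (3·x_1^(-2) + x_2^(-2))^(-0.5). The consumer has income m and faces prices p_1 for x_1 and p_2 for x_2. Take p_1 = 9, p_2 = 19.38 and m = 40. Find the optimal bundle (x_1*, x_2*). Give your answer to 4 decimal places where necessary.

x_1* = 2.0612, x_2* = 1.1068

MU_x_1 ∝ 3·x_1^(-3), MU_x_2 ∝ x_2^(-3), so MRS = 3·(x_2/x_1)^(3) = p_1/p_2.
Solve for the ratio: x_2/x_1 = [(1/3)·p_1/p_2]^(1/3).
Substitute x_2 = (x_2/x_1)·x_1 into the budget: x_1* = m/(p_1 + p_2·(x_2/x_1)).
Numerically x_2/x_1 = 0.536936, so x_1* = 40/(9 + 19.38·0.536936) = 2.0612 and x_2* = 0.536936·2.0612 = 1.1068.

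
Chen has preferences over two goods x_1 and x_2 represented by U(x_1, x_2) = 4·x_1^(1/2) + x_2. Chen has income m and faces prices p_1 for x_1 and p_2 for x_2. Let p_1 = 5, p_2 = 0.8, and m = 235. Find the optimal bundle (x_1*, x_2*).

x_1* = 0.1024, x_2* = 293.11

Utility is quasi-linear in x_2; the FOC for x_1 is 2/√x_1 = p_1/p_2.
Solve: √x_1 = 2·p_2/p_1, so x_1*(p_1,p_2) = (2·p_2/p_1)², and x_2* = (m − p_1·x_1*)/p_2.
Plugging in: x_1* = (2·0.8/5)² = 0.1024, x_2* = 293.11.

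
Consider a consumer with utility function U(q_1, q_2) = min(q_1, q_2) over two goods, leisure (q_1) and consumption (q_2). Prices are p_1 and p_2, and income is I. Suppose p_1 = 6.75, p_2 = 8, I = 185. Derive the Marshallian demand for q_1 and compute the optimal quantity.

With perfect complements, no substitution: consume in ratio q_1:q_2 = 1:1.
Budget: p_1·q_1 + p_2·q_1 = I, so (p_1 + p_2)·q_1 = I.
Demand: q_1*(p_1,p_2,I) = I/(p_1 + p_2), q_2* = I/(p_1 + p_2).
Here 6.75 + 8 = 14.75, giving q_1* = 12.5424.

q_1* = 12.5424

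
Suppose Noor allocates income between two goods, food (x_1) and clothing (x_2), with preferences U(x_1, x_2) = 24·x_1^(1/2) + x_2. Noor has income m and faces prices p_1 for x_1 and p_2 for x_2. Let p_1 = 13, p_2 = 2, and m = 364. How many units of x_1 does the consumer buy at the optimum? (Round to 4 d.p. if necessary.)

Utility is quasi-linear in x_2; the FOC for x_1 is 12/√x_1 = p_1/p_2.
Solve: √x_1 = 12·p_2/p_1, so x_1*(p_1,p_2) = (12·p_2/p_1)², and x_2* = (m − p_1·x_1*)/p_2.
Plugging in: x_1* = (12·2/13)² = 3.4083.

x_1* = 3.4083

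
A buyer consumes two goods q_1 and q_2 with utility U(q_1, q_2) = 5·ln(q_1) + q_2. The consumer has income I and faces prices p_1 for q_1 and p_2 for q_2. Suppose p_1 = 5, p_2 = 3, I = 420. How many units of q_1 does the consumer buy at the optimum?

Set MRS = p_1/p_2: (5/q_1)/1 = p_1/p_2.
So q_1*(p_1,p_2) = 5·p_2/p_1, independent of income; and q_2* = (I − 5·p_2)/p_2.
At the given prices: q_1* = 5·3/5 = 3.

q_1* = 3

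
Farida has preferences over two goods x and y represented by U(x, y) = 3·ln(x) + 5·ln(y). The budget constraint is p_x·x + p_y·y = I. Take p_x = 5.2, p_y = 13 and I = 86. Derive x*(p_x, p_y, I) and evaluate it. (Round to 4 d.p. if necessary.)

MU_x/MU_y = (3·y)/(5·x); tangency sets this equal to p_x/p_y.
Rearranging, p_y·y = (5/3)·p_x·x. Substituting into the budget gives p_x·x·(1 + (5/3)) = I.
Demand: x*(p_x,p_y,I) = 0.375·I/p_x and y* = 0.625·I/p_y.
At p_x=5.2, p_y=13, I=86: x* = 0.375·86/5.2 = 6.2019.

x* = 6.2019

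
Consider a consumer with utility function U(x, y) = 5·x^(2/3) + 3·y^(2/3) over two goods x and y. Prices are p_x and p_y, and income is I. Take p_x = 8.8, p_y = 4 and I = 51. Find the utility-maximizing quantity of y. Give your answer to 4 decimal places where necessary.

With the ratio pinned down, the budget gives x* = I/(p_x + p_y·(y/x)) and y* = (y/x)·x*.
Numerically y/x = 2.299968, so x* = 51/(8.8 + 4·2.299968) = 2.8334 and y* = 2.299968·2.8334 = 6.5166.

y* = 6.5166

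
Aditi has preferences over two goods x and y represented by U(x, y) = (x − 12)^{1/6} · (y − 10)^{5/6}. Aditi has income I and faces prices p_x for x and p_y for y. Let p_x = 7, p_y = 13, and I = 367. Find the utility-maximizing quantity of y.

This is Cobb-Douglas in (x−12, y−10): tangency gives 1/6·p_y·(y−10) = 5/6·p_x·(x−12).
Substituting into the budget: x* = 12 + 1/6·(I − 12·p_x − 10·p_y)/p_x, and y* = 10 + 5/6·(…)/p_y.
Discretionary income = 367 − 12·7 − 10·13 = 153; y* = 10 + 5/6·153/13 = 19.8077.

y* = 19.8077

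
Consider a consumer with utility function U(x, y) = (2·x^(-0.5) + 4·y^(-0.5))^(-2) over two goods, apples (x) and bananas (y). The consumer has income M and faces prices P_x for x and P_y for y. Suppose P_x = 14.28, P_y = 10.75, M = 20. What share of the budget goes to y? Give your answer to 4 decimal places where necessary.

Substitute y = (y/x)·x into the budget: x* = M/(P_x + P_y·(y/x)).
Numerically y/x = 1.918226, so x* = 20/(14.28 + 10.75·1.918226) = 0.5731 and y* = 1.918226·0.5731 = 1.0992.
Expenditure on y: 10.75·1.0992 = 11.8168; share = 0.5908.

share on y = 0.5908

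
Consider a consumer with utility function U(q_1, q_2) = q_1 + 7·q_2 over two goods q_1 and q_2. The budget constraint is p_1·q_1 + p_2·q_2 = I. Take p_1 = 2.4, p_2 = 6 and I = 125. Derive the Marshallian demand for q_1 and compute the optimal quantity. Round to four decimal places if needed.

Linear utility — the consumer picks whichever good has higher MU/price: 1/2.4 = 0.4167 vs 7/6 = 1.1667.
q_2 gives more utility per dollar, so spend all income on q_2: q_2* = I/p_2, q_1* = 0.
Numerically: q_1* = 0, q_2* = 20.8333.

q_1* = 0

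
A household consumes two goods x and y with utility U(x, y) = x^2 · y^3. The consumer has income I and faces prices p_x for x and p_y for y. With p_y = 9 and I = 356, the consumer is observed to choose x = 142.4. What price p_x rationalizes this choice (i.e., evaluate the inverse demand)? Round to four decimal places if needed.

Tangency: MRS = (2/3)·y/x = p_x/p_y.
Rearranging, p_y·y = (3/2)·p_x·x. Substituting into the budget gives p_x·x·(1 + (3/2)) = I.
Demand: x*(p_x,p_y,I) = 0.4·I/p_x and y* = 0.6·I/p_y.
Set x* = 142.4 in the demand function and solve for p_x: p_x = 1.

p_x = 1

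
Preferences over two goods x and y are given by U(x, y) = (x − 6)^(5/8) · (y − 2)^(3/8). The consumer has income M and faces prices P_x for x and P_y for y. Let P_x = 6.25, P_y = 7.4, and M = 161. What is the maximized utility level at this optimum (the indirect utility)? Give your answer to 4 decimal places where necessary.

V = 8.4242

MRS = (5/3)·(y−2)/(x−6). Tangency with P_x/P_y gives y−2 = (3/5)·(P_x/P_y)·(x−6).
Substituting into the budget: x* = 6 + 0.625·(M − 6·P_x − 2·P_y)/P_x, and y* = 2 + 0.375·(…)/P_y.
Discretionary income = 161 − 6·6.25 − 2·7.4 = 108.7; x* = 6 + 0.625·108.7/6.25 = 16.87; y* = 2 + 0.375·108.7/7.4 = 7.5084.
Utility at the optimum: U(16.87, 7.5084) = 8.4242.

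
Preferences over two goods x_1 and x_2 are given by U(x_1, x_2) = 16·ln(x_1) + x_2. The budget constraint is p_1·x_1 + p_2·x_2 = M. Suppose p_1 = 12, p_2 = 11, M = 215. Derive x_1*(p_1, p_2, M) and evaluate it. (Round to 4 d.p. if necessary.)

Set MRS = p_1/p_2: (16/x_1)/1 = p_1/p_2.
So x_1*(p_1,p_2) = 16·p_2/p_1, independent of income; and x_2* = (M − 16·p_2)/p_2.
At the given prices: x_1* = 16·11/12 = 14.6667.

x_1* = 14.6667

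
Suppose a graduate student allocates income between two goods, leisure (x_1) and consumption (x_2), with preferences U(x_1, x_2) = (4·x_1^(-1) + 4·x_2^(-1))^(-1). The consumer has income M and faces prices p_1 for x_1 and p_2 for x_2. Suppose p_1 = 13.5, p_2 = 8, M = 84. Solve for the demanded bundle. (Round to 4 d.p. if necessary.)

x_1* = 3.5158, x_2* = 4.5671

Substitute x_2 = (x_2/x_1)·x_1 into the budget: x_1* = M/(p_1 + p_2·(x_2/x_1)).
Numerically x_2/x_1 = 1.299038, so x_1* = 84/(13.5 + 8·1.299038) = 3.5158 and x_2* = 1.299038·3.5158 = 4.5671.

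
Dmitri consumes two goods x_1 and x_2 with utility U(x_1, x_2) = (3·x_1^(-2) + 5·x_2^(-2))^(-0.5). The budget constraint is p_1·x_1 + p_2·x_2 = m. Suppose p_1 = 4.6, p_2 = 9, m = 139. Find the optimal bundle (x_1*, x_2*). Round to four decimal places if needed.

MRS = MU_x_1/MU_x_2 = (3/5)·(x_2/x_1)^(3). Set equal to p_1/p_2.
Hence x_2/x_1 = ((5/3)·p_1/p_2)^(1/(3)), i.e. raised to the 1/3 power.
Substitute x_2 = (x_2/x_1)·x_1 into the budget: x_1* = m/(p_1 + p_2·(x_2/x_1)).
Numerically x_2/x_1 = 0.947956, so x_1* = 139/(4.6 + 9·0.947956) = 10.5852 and x_2* = 0.947956·10.5852 = 10.0343.

x_1* = 10.5852, x_2* = 10.0343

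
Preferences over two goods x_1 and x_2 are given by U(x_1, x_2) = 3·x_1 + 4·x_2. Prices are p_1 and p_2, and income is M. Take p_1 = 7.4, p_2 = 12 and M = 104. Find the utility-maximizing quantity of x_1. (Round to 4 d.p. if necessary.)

x_1* = 14.0541

Linear utility — the consumer picks whichever good has higher MU/price: 3/7.4 = 0.4054 vs 4/12 = 0.3333.
x_1 gives more utility per dollar, so spend all income on x_1: x_1* = M/p_1, x_2* = 0.
Numerically: x_1* = 14.0541, x_2* = 0.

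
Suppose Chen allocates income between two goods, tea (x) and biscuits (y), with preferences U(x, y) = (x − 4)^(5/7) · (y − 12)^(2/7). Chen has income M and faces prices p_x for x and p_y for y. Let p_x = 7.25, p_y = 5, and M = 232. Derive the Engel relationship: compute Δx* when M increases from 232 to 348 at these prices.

Δx* = 11.4286

After buying the subsistence bundle (4, 12), a share 5/7 of the remaining income goes to x: x* = 4 + 5/7·(M − 4p_x − 12p_y)/p_x.
Discretionary income = 232 − 4·7.25 − 12·5 = 143; x* = 4 + 5/7·143/7.25 = 18.0887.
At M' = 348: x* = 29.5172. Change: 29.5172 − 18.0887 = 11.4286.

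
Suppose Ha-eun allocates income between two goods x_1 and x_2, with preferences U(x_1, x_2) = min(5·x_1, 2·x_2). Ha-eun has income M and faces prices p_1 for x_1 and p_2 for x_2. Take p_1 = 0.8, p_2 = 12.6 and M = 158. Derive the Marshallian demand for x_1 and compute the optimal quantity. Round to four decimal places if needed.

With perfect complements, no substitution: consume in ratio x_1:x_2 = 2:5.
Budget: p_1·x_1 + p_2·(5/2)·x_1 = M, so (2·p_1 + 5·p_2)·x_1 = 2·M.
Demand: x_1*(p_1,p_2,M) = 2·M/(2·p_1 + 5·p_2), x_2* = 5·M/(2·p_1 + 5·p_2).
Here 2·0.8 + 5·12.6 = 64.6, giving x_1* = 4.8916.

x_1* = 4.8916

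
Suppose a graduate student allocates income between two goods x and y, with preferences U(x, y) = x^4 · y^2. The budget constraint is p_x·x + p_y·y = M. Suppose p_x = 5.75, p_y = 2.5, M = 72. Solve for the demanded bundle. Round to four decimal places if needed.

x* = 8.3478, y* = 9.6

The MRS is 2·y/x. Set MRS = p_x/p_y.
Rearranging, p_y·y = (1/2)·p_x·x. Substituting into the budget gives p_x·x·(1 + (1/2)) = M.
Demand: x*(p_x,p_y,M) = 2/3·M/p_x and y* = 1/3·M/p_y.
At p_x=5.75, p_y=2.5, M=72: x* = 2/3·72/5.75 = 8.3478, y* = 9.6.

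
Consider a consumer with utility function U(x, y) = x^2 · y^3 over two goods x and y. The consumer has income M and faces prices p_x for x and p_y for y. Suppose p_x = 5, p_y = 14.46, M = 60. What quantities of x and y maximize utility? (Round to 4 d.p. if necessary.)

MU_x/MU_y = (2·y)/(3·x); tangency sets this equal to p_x/p_y.
So 2·p_y·y = 3·p_x·x; combined with the budget, a share 0.4 of income goes to x.
Demand: x*(p_x,p_y,M) = 0.4·M/p_x and y* = 0.6·M/p_y.
At p_x=5, p_y=14.46, M=60: x* = 0.4·60/5 = 4.8, y* = 2.4896.

x* = 4.8, y* = 2.4896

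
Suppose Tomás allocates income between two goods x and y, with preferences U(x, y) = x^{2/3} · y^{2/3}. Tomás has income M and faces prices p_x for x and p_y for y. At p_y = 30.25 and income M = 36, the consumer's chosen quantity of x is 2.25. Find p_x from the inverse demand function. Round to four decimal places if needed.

p_x = 8

MU_x/MU_y = (2/3·y)/(2/3·x); tangency sets this equal to p_x/p_y.
So 2/3·p_y·y = 2/3·p_x·x; combined with the budget, a share 0.5 of income goes to x.
Demand: x*(p_x,p_y,M) = 0.5·M/p_x and y* = 0.5·M/p_y.
Set x* = 2.25 in the demand function and solve for p_x: p_x = 8.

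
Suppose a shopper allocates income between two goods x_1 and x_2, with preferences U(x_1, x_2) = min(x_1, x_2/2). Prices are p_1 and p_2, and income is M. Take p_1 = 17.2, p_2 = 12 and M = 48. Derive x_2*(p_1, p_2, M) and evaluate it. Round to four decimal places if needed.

x_2* = 2.3301

Leontief preferences: the optimum is at the kink where x_1/1 = x_2/2, i.e. x_2 = 2·x_1.
Budget: p_1·x_1 + p_2·2·x_1 = M, so (p_1 + 2·p_2)·x_1 = M.
Demand: x_1*(p_1,p_2,M) = M/(p_1 + 2·p_2), x_2* = 2·M/(p_1 + 2·p_2).
Here 17.2 + 2·12 = 41.2, giving x_2* = 2.3301.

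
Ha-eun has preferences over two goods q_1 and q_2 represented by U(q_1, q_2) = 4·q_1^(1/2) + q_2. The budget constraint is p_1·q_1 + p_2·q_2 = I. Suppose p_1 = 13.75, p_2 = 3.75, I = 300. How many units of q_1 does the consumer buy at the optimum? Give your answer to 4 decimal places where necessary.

Plugging in: q_1* = (2·3.75/13.75)² = 0.2975.

q_1* = 0.2975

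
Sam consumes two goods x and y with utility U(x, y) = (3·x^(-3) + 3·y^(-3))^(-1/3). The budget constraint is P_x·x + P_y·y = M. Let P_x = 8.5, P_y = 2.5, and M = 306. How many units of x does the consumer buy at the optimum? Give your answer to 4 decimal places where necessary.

x* = 25.7256

MRS = MU_x/MU_y = (y/x)^(4). Set equal to P_x/P_y.
Solve for the ratio: y/x = [P_x/P_y]^(0.25).
With the ratio pinned down, the budget gives x* = M/(P_x + P_y·(y/x)) and y* = (y/x)·x*.
Numerically y/x = 1.357906, so x* = 306/(8.5 + 2.5·1.357906) = 25.7256.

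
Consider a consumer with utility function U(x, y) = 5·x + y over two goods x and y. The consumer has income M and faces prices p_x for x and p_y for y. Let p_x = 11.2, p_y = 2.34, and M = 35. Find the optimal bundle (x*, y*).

x gives more utility per dollar, so spend all income on x: x* = M/p_x, y* = 0.
Numerically: x* = 3.125, y* = 0.

x* = 3.125, y* = 0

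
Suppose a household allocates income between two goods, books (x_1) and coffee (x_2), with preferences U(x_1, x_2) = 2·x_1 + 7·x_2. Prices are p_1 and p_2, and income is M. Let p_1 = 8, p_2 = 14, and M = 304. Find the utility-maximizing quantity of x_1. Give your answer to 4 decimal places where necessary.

x_1* = 0

Numerically: x_1* = 0, x_2* = 21.7143.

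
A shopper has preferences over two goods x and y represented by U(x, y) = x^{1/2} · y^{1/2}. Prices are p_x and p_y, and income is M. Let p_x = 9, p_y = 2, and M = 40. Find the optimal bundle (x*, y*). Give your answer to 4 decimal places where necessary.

x* = 2.2222, y* = 10

Tangency: MRS = y/x = p_x/p_y.
Rearranging, p_y·y = p_x·x. Substituting into the budget gives p_x·x·(1 + 1) = M.
Demand: x*(p_x,p_y,M) = 0.5·M/p_x and y* = 0.5·M/p_y.
At p_x=9, p_y=2, M=40: x* = 0.5·40/9 = 2.2222, y* = 10.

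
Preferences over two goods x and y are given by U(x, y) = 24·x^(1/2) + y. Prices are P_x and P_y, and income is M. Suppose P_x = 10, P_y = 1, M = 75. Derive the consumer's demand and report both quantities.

x* = 1.44, y* = 60.6

MU_x = 12/√x, MU_y = 1. Tangency: 12/√x = P_x/P_y.
Thus x* = (12·P_y/P_x)² — independent of M — with the rest of income spent on y.
Plugging in: x* = (12·1/10)² = 1.44, y* = 60.6.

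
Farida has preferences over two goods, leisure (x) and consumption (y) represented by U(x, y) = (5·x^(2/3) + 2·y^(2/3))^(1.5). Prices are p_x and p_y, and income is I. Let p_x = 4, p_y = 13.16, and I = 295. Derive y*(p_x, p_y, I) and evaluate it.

y* = 0.1318

From the CES first-order condition, (5/2)·(y/x)^(1/3) = p_x/p_y.
Hence y/x = ((2/5)·p_x/p_y)^(1/(1/3)), i.e. raised to the 3 power.
Substitute y = (y/x)·x into the budget: x* = I/(p_x + p_y·(y/x)).
Numerically y/x = 0.001797, so x* = 295/(4 + 13.16·0.001797) = 73.3165 and y* = 0.001797·73.3165 = 0.1318.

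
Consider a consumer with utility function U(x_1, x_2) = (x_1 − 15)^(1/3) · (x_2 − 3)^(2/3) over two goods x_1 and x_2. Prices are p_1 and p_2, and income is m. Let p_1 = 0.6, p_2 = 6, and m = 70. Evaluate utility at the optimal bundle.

V = 8.1699

MRS = (1/2)·(x_2−3)/(x_1−15). Tangency with p_1/p_2 gives x_2−3 = 2·(p_1/p_2)·(x_1−15).
Substituting into the budget: x_1* = 15 + 1/3·(m − 15·p_1 − 3·p_2)/p_1, and x_2* = 3 + 2/3·(…)/p_2.
Discretionary income = 70 − 15·0.6 − 3·6 = 43; x_1* = 15 + 1/3·43/0.6 = 38.8889; x_2* = 3 + 2/3·43/6 = 7.7778.
Utility at the optimum: U(38.8889, 7.7778) = 8.1699.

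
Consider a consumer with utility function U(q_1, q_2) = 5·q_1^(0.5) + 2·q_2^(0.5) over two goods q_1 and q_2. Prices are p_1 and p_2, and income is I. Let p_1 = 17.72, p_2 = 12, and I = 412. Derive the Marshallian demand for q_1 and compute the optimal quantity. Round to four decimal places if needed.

q_1* = 18.8071

MU_q_1 ∝ 5·q_1^(-0.5), MU_q_2 ∝ 2·q_2^(-0.5), so MRS = (5/2)·(q_2/q_1)^(0.5) = p_1/p_2.
Hence q_2/q_1 = ((2/5)·p_1/p_2)^(1/(0.5)), i.e. raised to the 2 power.
Substitute q_2 = (q_2/q_1)·q_1 into the budget: q_1* = I/(p_1 + p_2·(q_2/q_1)).
Numerically q_2/q_1 = 0.348887, so q_1* = 412/(17.72 + 12·0.348887) = 18.8071.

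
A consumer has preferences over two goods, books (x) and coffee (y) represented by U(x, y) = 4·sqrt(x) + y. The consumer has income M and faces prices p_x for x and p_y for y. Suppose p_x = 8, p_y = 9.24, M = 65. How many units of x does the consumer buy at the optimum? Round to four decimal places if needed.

Utility is quasi-linear in y; the FOC for x is 2/√x = p_x/p_y.
Thus x* = (2·p_y/p_x)² — independent of M — with the rest of income spent on y.
Plugging in: x* = (2·9.24/8)² = 5.3361.

x* = 5.3361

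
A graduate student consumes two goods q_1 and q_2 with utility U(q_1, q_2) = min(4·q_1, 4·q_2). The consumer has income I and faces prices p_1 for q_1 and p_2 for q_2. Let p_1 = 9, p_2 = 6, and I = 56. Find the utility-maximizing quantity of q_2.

q_2* = 3.7333

Leontief preferences: the optimum is at the kink where q_1/4 = q_2/4, i.e. q_2 = q_1.
Budget: p_1·q_1 + p_2·q_1 = I, so (4·p_1 + 4·p_2)·q_1 = 4·I.
Demand: q_1*(p_1,p_2,I) = 4·I/(4·p_1 + 4·p_2), q_2* = 4·I/(4·p_1 + 4·p_2).
Here 4·9 + 4·6 = 60, giving q_2* = 3.7333.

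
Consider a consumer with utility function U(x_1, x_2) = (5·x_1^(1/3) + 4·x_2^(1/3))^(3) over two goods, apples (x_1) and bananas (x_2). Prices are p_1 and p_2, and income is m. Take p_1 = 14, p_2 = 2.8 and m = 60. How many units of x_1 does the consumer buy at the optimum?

From the CES first-order condition, (5/4)·(x_2/x_1)^(2/3) = p_1/p_2.
Hence x_2/x_1 = ((4/5)·p_1/p_2)^(1/(2/3)), i.e. raised to the 1.5 power.
With the ratio pinned down, the budget gives x_1* = m/(p_1 + p_2·(x_2/x_1)) and x_2* = (x_2/x_1)·x_1*.
Numerically x_2/x_1 = 8, so x_1* = 60/(14 + 2.8·8) = 1.6484.

x_1* = 1.6484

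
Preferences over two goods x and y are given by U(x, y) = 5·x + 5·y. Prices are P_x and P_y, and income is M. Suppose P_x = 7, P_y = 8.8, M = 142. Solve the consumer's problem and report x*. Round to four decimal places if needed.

Linear utility — the consumer picks whichever good has higher MU/price: 5/7 = 0.7143 vs 5/8.8 = 0.5682.
x gives more utility per dollar, so spend all income on x: x* = M/P_x, y* = 0.
Numerically: x* = 20.2857, y* = 0.

x* = 20.2857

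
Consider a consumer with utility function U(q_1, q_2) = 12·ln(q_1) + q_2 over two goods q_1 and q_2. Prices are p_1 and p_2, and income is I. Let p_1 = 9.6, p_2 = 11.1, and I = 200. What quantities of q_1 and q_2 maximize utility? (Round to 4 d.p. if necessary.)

q_1* = 13.875, q_2* = 6.018

MU_q_1 = 12/q_1, MU_q_2 = 1. Tangency: 12/q_1 = p_1/p_2.
So q_1*(p_1,p_2) = 12·p_2/p_1, independent of income; and q_2* = (I − 12·p_2)/p_2.
At the given prices: q_1* = 12·11.1/9.6 = 13.875, and q_2* = 6.018.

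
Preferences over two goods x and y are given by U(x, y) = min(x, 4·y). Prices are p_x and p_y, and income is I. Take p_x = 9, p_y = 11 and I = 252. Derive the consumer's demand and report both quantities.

With perfect complements, no substitution: consume in ratio x:y = 4:1.
Budget: p_x·x + p_y·(1/4)·x = I, so (4·p_x + p_y)·x = 4·I.
Demand: x*(p_x,p_y,I) = 4·I/(4·p_x + p_y), y* = I/(4·p_x + p_y).
Here 4·9 + 11 = 47, giving x* = 21.4468 and y* = 5.3617.

x* = 21.4468, y* = 5.3617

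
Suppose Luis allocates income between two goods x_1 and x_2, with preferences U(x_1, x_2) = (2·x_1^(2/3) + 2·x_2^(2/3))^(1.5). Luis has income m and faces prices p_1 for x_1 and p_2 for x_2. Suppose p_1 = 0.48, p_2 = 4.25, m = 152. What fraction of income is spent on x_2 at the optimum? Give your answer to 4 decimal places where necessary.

MRS = MU_x_1/MU_x_2 = (x_2/x_1)^(1/3). Set equal to p_1/p_2.
Solve for the ratio: x_2/x_1 = [p_1/p_2]^(3).
Substitute x_2 = (x_2/x_1)·x_1 into the budget: x_1* = m/(p_1 + p_2·(x_2/x_1)).
Numerically x_2/x_1 = 0.001441, so x_1* = 152/(0.48 + 4.25·0.001441) = 312.6782 and x_2* = 0.001441·312.6782 = 0.4505.
Expenditure on x_2: 4.25·0.4505 = 1.9144; share = 0.0126.

share on x_2 = 0.0126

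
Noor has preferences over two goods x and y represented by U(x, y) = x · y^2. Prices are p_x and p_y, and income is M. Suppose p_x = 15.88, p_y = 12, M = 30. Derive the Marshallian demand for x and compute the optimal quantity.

Tangency: MRS = (1/2)·y/x = p_x/p_y.
So p_y·y = 2·p_x·x; combined with the budget, a share 1/3 of income goes to x.
Demand: x*(p_x,p_y,M) = 1/3·M/p_x and y* = 2/3·M/p_y.
At p_x=15.88, p_y=12, M=30: x* = 1/3·30/15.88 = 0.6297.

x* = 0.6297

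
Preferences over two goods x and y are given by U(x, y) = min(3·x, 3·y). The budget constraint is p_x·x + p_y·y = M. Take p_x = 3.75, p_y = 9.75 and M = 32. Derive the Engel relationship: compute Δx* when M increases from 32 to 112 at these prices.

Leontief preferences: the optimum is at the kink where x/3 = y/3, i.e. y = x.
Budget: p_x·x + p_y·x = M, so (3·p_x + 3·p_y)·x = 3·M.
Demand: x*(p_x,p_y,M) = 3·M/(3·p_x + 3·p_y), y* = 3·M/(3·p_x + 3·p_y).
Here 3·3.75 + 3·9.75 = 40.5, giving x* = 2.3704.
At M' = 112: x* = 8.2963. Change: 8.2963 − 2.3704 = 5.9259.

Δx* = 5.9259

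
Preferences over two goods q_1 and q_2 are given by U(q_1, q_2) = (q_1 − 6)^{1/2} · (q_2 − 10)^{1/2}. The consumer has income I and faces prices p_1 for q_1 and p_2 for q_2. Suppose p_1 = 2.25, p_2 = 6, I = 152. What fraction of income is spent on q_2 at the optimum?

This is Cobb-Douglas in (q_1−6, q_2−10): tangency gives 0.5·p_2·(q_2−10) = 0.5·p_1·(q_1−6).
After buying the subsistence bundle (6, 10), a share 0.5 of the remaining income goes to q_1: q_1* = 6 + 0.5·(I − 6p_1 − 10p_2)/p_1.
Discretionary income = 152 − 6·2.25 − 10·6 = 78.5; q_1* = 6 + 0.5·78.5/2.25 = 23.4444; q_2* = 10 + 0.5·78.5/6 = 16.5417.
Expenditure on q_2: 6·16.5417 = 99.25; share = 0.653.

share on q_2 = 0.653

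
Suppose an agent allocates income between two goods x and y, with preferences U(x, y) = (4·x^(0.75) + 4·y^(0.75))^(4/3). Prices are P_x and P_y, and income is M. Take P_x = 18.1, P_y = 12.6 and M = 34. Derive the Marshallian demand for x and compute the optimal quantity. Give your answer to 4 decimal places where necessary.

x* = 0.4738

MRS = MU_x/MU_y = (y/x)^(0.25). Set equal to P_x/P_y.
Hence y/x = (P_x/P_y)^(1/(0.25)), i.e. raised to the 4 power.
With the ratio pinned down, the budget gives x* = M/(P_x + P_y·(y/x)) and y* = (y/x)·x*.
Numerically y/x = 4.258259, so x* = 34/(18.1 + 12.6·4.258259) = 0.4738.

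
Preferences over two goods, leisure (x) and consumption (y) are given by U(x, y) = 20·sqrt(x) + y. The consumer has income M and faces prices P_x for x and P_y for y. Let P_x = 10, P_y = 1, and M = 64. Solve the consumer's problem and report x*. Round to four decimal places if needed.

x* = 1

Set MRS = P_x/P_y: 10·x^(−1/2) = P_x/P_y.
Solve: √x = 10·P_y/P_x, so x*(P_x,P_y) = (10·P_y/P_x)², and y* = (M − P_x·x*)/P_y.
Plugging in: x* = (10·1/10)² = 1.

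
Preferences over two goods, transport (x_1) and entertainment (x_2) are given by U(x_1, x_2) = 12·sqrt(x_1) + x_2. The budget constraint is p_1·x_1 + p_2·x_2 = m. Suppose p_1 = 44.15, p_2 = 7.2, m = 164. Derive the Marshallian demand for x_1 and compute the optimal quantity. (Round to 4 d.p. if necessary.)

x_1* = 0.9574

Set MRS = p_1/p_2: 6·x_1^(−1/2) = p_1/p_2.
Thus x_1* = (6·p_2/p_1)² — independent of m — with the rest of income spent on x_2.
Plugging in: x_1* = (6·7.2/44.15)² = 0.9574.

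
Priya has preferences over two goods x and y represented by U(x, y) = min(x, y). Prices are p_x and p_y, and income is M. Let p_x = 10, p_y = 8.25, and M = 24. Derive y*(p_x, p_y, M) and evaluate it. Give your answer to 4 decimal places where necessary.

Demand: x*(p_x,p_y,M) = M/(p_x + p_y), y* = M/(p_x + p_y).
Here 10 + 8.25 = 18.25, giving y* = 1.3151.

y* = 1.3151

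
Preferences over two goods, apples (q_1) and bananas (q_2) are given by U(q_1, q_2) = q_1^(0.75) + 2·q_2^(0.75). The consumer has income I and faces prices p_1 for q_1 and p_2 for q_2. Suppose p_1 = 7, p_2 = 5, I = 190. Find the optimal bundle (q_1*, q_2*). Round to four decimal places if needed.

q_1* = 0.6045, q_2* = 37.1538

With the ratio pinned down, the budget gives q_1* = I/(p_1 + p_2·(q_2/q_1)) and q_2* = (q_2/q_1)·q_1*.
Numerically q_2/q_1 = 61.4656, so q_1* = 190/(7 + 5·61.4656) = 0.6045 and q_2* = 61.4656·0.6045 = 37.1538.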